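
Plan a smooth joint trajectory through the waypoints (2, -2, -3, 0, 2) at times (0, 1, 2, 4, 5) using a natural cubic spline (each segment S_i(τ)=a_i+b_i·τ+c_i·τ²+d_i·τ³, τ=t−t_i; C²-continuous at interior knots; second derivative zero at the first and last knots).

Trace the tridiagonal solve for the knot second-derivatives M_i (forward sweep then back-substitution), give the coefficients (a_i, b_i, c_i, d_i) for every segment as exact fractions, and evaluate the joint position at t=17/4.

Δ: Δ0=-4, Δ1=-1, Δ2=3/2, Δ3=2
row 1: diag=4, rhs=18; c'=1/4, d'=9/2
row 2: denom=6−1·1/4=23/4; d'=(15−1·9/2)/(23/4)=42/23
row 3: denom=6−2·8/23=122/23; d'=(3−2·42/23)/(122/23)=-15/122
back: M3=-15/122
back: M2=42/23−8/23·-15/122=114/61
back: M1=9/2−1/4·114/61=246/61
M: M0=0, M1=246/61, M2=114/61, M3=-15/122, M4=0
seg 0: a=2, c=M0/2=0, d=(M1−M0)/(6·1)=41/61, b=Δ0−h0·(2M0+M1)/6=-285/61
seg 1: a=-2, c=M1/2=123/61, d=(M2−M1)/(6·1)=-22/61, b=Δ1−h1·(2M1+M2)/6=-162/61
seg 2: a=-3, c=M2/2=57/61, d=(M3−M2)/(6·2)=-81/488, b=Δ2−h2·(2M2+M3)/6=18/61
seg 3: a=0, c=M3/2=-15/244, d=(M4−M3)/(6·1)=5/244, b=Δ3−h3·(2M3+M4)/6=249/122
t_q=17/4 → seg 3, τ=1/4; S=0+249/122·τ+-15/244·τ²+5/244·τ³=7913/15616

  seg 0: a=2 b=-285/61 c=0 d=41/61
  seg 1: a=-2 b=-162/61 c=123/61 d=-22/61
  seg 2: a=-3 b=18/61 c=57/61 d=-81/488
  seg 3: a=0 b=249/122 c=-15/244 d=5/244
S(17/4) = 7913/15616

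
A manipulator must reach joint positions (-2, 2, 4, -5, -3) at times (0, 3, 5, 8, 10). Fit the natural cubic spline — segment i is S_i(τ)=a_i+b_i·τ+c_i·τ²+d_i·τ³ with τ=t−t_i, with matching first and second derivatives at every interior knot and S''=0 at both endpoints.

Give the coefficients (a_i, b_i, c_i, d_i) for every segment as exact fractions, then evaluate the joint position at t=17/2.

Δ: Δ0=4/3, Δ1=1, Δ2=-3, Δ3=1
row 1: diag=10, rhs=-2; c'=1/5, d'=-1/5
row 2: denom=10−2·1/5=48/5; d'=(-24−2·-1/5)/(48/5)=-59/24
row 3: denom=10−3·5/16=145/16; d'=(24−3·-59/24)/(145/16)=502/145
back: M3=502/145
back: M2=-59/24−5/16·502/145=-308/87
back: M1=-1/5−1/5·-308/87=221/435
M: M0=0, M1=221/435, M2=-308/87, M3=502/145, M4=0
seg 0: a=-2, c=M0/2=0, d=(M1−M0)/(6·3)=221/7830, b=Δ0−h0·(2M0+M1)/6=313/290
seg 1: a=2, c=M1/2=221/870, d=(M2−M1)/(6·2)=-587/1740, b=Δ1−h1·(2M1+M2)/6=267/145
seg 2: a=4, c=M2/2=-154/87, d=(M3−M2)/(6·3)=1523/3915, b=Δ2−h2·(2M2+M3)/6=-518/435
seg 3: a=-5, c=M3/2=251/145, d=(M4−M3)/(6·2)=-251/870, b=Δ3−h3·(2M3+M4)/6=-569/435
t_q=17/2 → seg 3, τ=1/2; S=-5+-569/435·τ+251/145·τ²+-251/870·τ³=-12197/2320

  seg 0: a=-2 b=313/290 c=0 d=221/7830
  seg 1: a=2 b=267/145 c=221/870 d=-587/1740
  seg 2: a=4 b=-518/435 c=-154/87 d=1523/3915
  seg 3: a=-5 b=-569/435 c=251/145 d=-251/870
S(17/2) = -12197/2320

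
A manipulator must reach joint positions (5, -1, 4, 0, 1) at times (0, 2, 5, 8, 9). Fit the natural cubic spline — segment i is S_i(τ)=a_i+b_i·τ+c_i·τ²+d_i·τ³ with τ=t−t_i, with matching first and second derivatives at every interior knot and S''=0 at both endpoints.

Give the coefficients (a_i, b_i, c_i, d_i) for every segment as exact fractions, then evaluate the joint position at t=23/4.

Δ: Δ0=-3, Δ1=5/3, Δ2=-4/3, Δ3=1
row 1: diag=10, rhs=28; c'=3/10, d'=14/5
row 2: denom=12−3·3/10=111/10; d'=(-18−3·14/5)/(111/10)=-88/37
row 3: denom=8−3·10/37=266/37; d'=(14−3·-88/37)/(266/37)=391/133
back: M3=391/133
back: M2=-88/37−10/37·391/133=-422/133
back: M1=14/5−3/10·-422/133=499/133
M: M0=0, M1=499/133, M2=-422/133, M3=391/133, M4=0
seg 0: a=5, c=M0/2=0, d=(M1−M0)/(6·2)=499/1596, b=Δ0−h0·(2M0+M1)/6=-1696/399
seg 1: a=-1, c=M1/2=499/266, d=(M2−M1)/(6·3)=-307/798, b=Δ1−h1·(2M1+M2)/6=-199/399
seg 2: a=4, c=M2/2=-211/133, d=(M3−M2)/(6·3)=271/798, b=Δ2−h2·(2M2+M3)/6=295/798
seg 3: a=0, c=M3/2=391/266, d=(M4−M3)/(6·1)=-391/798, b=Δ3−h3·(2M3+M4)/6=8/399
t_q=23/4 → seg 2, τ=3/4; S=4+295/798·τ+-211/133·τ²+271/798·τ³=60063/17024

  seg 0: a=5 b=-1696/399 c=0 d=499/1596
  seg 1: a=-1 b=-199/399 c=499/266 d=-307/798
  seg 2: a=4 b=295/798 c=-211/133 d=271/798
  seg 3: a=0 b=8/399 c=391/266 d=-391/798
S(23/4) = 60063/17024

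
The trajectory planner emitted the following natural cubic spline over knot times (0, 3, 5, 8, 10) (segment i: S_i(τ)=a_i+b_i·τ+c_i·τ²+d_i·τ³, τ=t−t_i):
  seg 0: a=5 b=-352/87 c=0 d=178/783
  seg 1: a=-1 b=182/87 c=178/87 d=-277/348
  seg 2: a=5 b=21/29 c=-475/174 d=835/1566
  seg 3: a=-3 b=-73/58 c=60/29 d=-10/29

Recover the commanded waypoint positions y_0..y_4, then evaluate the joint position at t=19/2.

y_0 = S_0(0) = a_0 = 5
y_1 = S_1(0) = a_1 = -1
y_2 = S_2(0) = a_2 = 5
y_3 = S_3(0) = a_3 = -3
y_4 = S_3(2) = 0
t_q=19/2 is in segment 3 (τ=3/2); S_3(τ)=-81/58

y_0=5 y_1=-1 y_2=5 y_3=-3 y_4=0
S(19/2) = -81/58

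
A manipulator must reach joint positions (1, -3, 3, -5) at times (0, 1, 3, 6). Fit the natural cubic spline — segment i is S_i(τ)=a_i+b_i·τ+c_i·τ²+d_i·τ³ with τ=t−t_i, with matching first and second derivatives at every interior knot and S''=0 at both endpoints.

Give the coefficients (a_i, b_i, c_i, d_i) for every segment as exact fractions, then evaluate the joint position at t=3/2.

  seg 0: a=1 b=-229/42 c=0 d=61/42
  seg 1: a=-3 b=-23/21 c=61/14 d=-97/84
  seg 2: a=3 b=52/21 c=-18/7 d=2/7
S(3/2) = -583/224

Δ: Δ0=-4, Δ1=3, Δ2=-8/3
row 1: diag=6, rhs=42; c'=1/3, d'=7
row 2: denom=10−2·1/3=28/3; d'=(-34−2·7)/(28/3)=-36/7
back: M2=-36/7
back: M1=7−1/3·-36/7=61/7
M: M0=0, M1=61/7, M2=-36/7, M3=0
seg 0: a=1, c=M0/2=0, d=(M1−M0)/(6·1)=61/42, b=Δ0−h0·(2M0+M1)/6=-229/42
seg 1: a=-3, c=M1/2=61/14, d=(M2−M1)/(6·2)=-97/84, b=Δ1−h1·(2M1+M2)/6=-23/21
seg 2: a=3, c=M2/2=-18/7, d=(M3−M2)/(6·3)=2/7, b=Δ2−h2·(2M2+M3)/6=52/21
t_q=3/2 → seg 1, τ=1/2; S=-3+-23/21·τ+61/14·τ²+-97/84·τ³=-583/224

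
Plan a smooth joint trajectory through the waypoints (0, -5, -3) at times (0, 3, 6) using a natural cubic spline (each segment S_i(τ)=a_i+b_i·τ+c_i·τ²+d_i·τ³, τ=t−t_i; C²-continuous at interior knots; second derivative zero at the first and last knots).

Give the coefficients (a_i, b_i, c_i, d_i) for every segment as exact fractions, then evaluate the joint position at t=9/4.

  seg 0: a=0 b=-9/4 c=0 d=7/108
  seg 1: a=-5 b=-1/2 c=7/12 d=-7/108
S(9/4) = -1107/256

Δ: Δ0=-5/3, Δ1=2/3
row 1: diag=12, rhs=14; c'=1/4, d'=7/6
back: M1=7/6
M: M0=0, M1=7/6, M2=0
seg 0: a=0, c=M0/2=0, d=(M1−M0)/(6·3)=7/108, b=Δ0−h0·(2M0+M1)/6=-9/4
seg 1: a=-5, c=M1/2=7/12, d=(M2−M1)/(6·3)=-7/108, b=Δ1−h1·(2M1+M2)/6=-1/2
t_q=9/4 → seg 0, τ=9/4; S=0+-9/4·τ+0·τ²+7/108·τ³=-1107/256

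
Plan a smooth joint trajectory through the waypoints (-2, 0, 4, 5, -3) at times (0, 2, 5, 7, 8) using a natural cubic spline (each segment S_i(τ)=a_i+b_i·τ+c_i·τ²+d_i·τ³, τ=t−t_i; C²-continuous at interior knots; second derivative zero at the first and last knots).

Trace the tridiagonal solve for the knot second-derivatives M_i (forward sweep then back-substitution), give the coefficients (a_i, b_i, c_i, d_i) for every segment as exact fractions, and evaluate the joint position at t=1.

Δ: Δ0=1, Δ1=4/3, Δ2=1/2, Δ3=-8
row 1: diag=10, rhs=2; c'=3/10, d'=1/5
row 2: denom=10−3·3/10=91/10; d'=(-5−3·1/5)/(91/10)=-8/13
row 3: denom=6−2·20/91=506/91; d'=(-51−2·-8/13)/(506/91)=-4529/506
back: M3=-4529/506
back: M2=-8/13−20/91·-4529/506=342/253
back: M1=1/5−3/10·342/253=-52/253
M: M0=0, M1=-52/253, M2=342/253, M3=-4529/506, M4=0
seg 0: a=-2, c=M0/2=0, d=(M1−M0)/(6·2)=-13/759, b=Δ0−h0·(2M0+M1)/6=811/759
seg 1: a=0, c=M1/2=-26/253, d=(M2−M1)/(6·3)=197/2277, b=Δ1−h1·(2M1+M2)/6=655/759
seg 2: a=4, c=M2/2=171/253, d=(M3−M2)/(6·2)=-5213/6072, b=Δ2−h2·(2M2+M3)/6=1960/759
seg 3: a=5, c=M3/2=-4529/1012, d=(M4−M3)/(6·1)=4529/3036, b=Δ3−h3·(2M3+M4)/6=-7615/1518
t_q=1 → seg 0, τ=1; S=-2+811/759·τ+0·τ²+-13/759·τ³=-240/253

  seg 0: a=-2 b=811/759 c=0 d=-13/759
  seg 1: a=0 b=655/759 c=-26/253 d=197/2277
  seg 2: a=4 b=1960/759 c=171/253 d=-5213/6072
  seg 3: a=5 b=-7615/1518 c=-4529/1012 d=4529/3036
S(1) = -240/253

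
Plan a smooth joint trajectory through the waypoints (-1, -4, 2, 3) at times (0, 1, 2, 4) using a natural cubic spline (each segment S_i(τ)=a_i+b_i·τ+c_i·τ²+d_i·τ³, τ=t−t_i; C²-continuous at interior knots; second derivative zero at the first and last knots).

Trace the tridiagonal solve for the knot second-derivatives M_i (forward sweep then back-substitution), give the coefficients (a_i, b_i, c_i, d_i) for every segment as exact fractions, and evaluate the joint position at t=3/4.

Δ: Δ0=-3, Δ1=6, Δ2=1/2
row 1: diag=4, rhs=54; c'=1/4, d'=27/2
row 2: denom=6−1·1/4=23/4; d'=(-33−1·27/2)/(23/4)=-186/23
back: M2=-186/23
back: M1=27/2−1/4·-186/23=357/23
M: M0=0, M1=357/23, M2=-186/23, M3=0
seg 0: a=-1, c=M0/2=0, d=(M1−M0)/(6·1)=119/46, b=Δ0−h0·(2M0+M1)/6=-257/46
seg 1: a=-4, c=M1/2=357/46, d=(M2−M1)/(6·1)=-181/46, b=Δ1−h1·(2M1+M2)/6=50/23
seg 2: a=2, c=M2/2=-93/23, d=(M3−M2)/(6·2)=31/46, b=Δ2−h2·(2M2+M3)/6=271/46
t_q=3/4 → seg 0, τ=3/4; S=-1+-257/46·τ+0·τ²+119/46·τ³=-12067/2944

  seg 0: a=-1 b=-257/46 c=0 d=119/46
  seg 1: a=-4 b=50/23 c=357/46 d=-181/46
  seg 2: a=2 b=271/46 c=-93/23 d=31/46
S(3/4) = -12067/2944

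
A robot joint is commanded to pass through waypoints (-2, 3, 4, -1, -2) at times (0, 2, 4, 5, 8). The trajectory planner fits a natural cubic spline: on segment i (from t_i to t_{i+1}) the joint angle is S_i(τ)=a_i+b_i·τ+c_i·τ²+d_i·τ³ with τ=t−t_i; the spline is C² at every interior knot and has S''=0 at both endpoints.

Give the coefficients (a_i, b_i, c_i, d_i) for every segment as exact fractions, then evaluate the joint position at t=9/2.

  seg 0: a=-2 b=320/129 c=0 d=5/1032
  seg 1: a=3 b=655/258 c=5/172 d=-541/1032
  seg 2: a=4 b=-469/129 c=-134/43 d=226/129
  seg 3: a=-1 b=-595/129 c=92/43 d=-92/387
S(9/2) = 279/172

Δ: Δ0=5/2, Δ1=1/2, Δ2=-5, Δ3=-1/3
row 1: diag=8, rhs=-12; c'=1/4, d'=-3/2
row 2: denom=6−2·1/4=11/2; d'=(-33−2·-3/2)/(11/2)=-60/11
row 3: denom=8−1·2/11=86/11; d'=(28−1·-60/11)/(86/11)=184/43
back: M3=184/43
back: M2=-60/11−2/11·184/43=-268/43
back: M1=-3/2−1/4·-268/43=5/86
M: M0=0, M1=5/86, M2=-268/43, M3=184/43, M4=0
seg 0: a=-2, c=M0/2=0, d=(M1−M0)/(6·2)=5/1032, b=Δ0−h0·(2M0+M1)/6=320/129
seg 1: a=3, c=M1/2=5/172, d=(M2−M1)/(6·2)=-541/1032, b=Δ1−h1·(2M1+M2)/6=655/258
seg 2: a=4, c=M2/2=-134/43, d=(M3−M2)/(6·1)=226/129, b=Δ2−h2·(2M2+M3)/6=-469/129
seg 3: a=-1, c=M3/2=92/43, d=(M4−M3)/(6·3)=-92/387, b=Δ3−h3·(2M3+M4)/6=-595/129
t_q=9/2 → seg 2, τ=1/2; S=4+-469/129·τ+-134/43·τ²+226/129·τ³=279/172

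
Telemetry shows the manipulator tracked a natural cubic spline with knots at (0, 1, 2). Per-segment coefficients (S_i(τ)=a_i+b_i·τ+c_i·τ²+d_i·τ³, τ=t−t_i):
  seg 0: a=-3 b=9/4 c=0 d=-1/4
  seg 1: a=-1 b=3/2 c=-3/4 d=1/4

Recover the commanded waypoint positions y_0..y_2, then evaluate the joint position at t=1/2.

y_0=-3 y_1=-1 y_2=0
S(1/2) = -61/32

y_0 = S_0(0) = a_0 = -3
y_1 = S_1(0) = a_1 = -1
y_2 = S_1(1) = 0
t_q=1/2 is in segment 0 (τ=1/2); S_0(τ)=-61/32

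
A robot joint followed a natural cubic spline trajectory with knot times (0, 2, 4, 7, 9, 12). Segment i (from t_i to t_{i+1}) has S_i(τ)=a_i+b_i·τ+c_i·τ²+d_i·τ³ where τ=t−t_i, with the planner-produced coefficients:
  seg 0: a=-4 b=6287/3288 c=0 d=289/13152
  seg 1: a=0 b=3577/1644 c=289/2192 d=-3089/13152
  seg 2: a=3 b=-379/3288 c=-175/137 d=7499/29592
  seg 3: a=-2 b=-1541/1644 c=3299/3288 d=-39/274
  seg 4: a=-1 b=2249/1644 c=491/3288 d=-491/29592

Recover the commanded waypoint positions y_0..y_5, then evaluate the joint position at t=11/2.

y_0 = S_0(0) = a_0 = -4
y_1 = S_1(0) = a_1 = 0
y_2 = S_2(0) = a_2 = 3
y_3 = S_3(0) = a_3 = -2
y_4 = S_4(0) = a_4 = -1
y_5 = S_4(3) = 4
t_q=11/2 is in segment 2 (τ=3/2); S_2(τ)=7087/8768

y_0=-4 y_1=0 y_2=3 y_3=-2 y_4=-1 y_5=4
S(11/2) = 7087/8768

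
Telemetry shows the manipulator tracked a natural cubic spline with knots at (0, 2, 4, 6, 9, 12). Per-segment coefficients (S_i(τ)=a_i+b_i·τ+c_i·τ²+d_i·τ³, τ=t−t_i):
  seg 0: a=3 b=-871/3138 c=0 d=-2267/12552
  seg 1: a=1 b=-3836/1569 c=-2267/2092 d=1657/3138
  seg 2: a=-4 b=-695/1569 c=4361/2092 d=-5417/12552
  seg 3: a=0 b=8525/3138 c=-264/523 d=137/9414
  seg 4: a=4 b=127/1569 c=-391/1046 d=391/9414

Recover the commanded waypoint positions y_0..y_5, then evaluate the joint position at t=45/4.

y_0=3 y_1=1 y_2=-4 y_3=0 y_4=4 y_5=2
S(45/4) = 184955/66944

y_0 = S_0(0) = a_0 = 3
y_1 = S_1(0) = a_1 = 1
y_2 = S_2(0) = a_2 = -4
y_3 = S_3(0) = a_3 = 0
y_4 = S_4(0) = a_4 = 4
y_5 = S_4(3) = 2
t_q=45/4 is in segment 4 (τ=9/4); S_4(τ)=184955/66944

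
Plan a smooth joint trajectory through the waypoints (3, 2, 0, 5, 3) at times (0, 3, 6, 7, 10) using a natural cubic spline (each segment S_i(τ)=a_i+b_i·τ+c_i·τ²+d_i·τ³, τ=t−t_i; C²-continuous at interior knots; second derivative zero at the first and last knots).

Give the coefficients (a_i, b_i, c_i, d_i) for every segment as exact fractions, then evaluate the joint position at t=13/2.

Δ: Δ0=-1/3, Δ1=-2/3, Δ2=5, Δ3=-2/3
row 1: diag=12, rhs=-2; c'=1/4, d'=-1/6
row 2: denom=8−3·1/4=29/4; d'=(34−3·-1/6)/(29/4)=138/29
row 3: denom=8−1·4/29=228/29; d'=(-34−1·138/29)/(228/29)=-281/57
back: M3=-281/57
back: M2=138/29−4/29·-281/57=310/57
back: M1=-1/6−1/4·310/57=-29/19
M: M0=0, M1=-29/19, M2=310/57, M3=-281/57, M4=0
seg 0: a=3, c=M0/2=0, d=(M1−M0)/(6·3)=-29/342, b=Δ0−h0·(2M0+M1)/6=49/114
seg 1: a=2, c=M1/2=-29/38, d=(M2−M1)/(6·3)=397/1026, b=Δ1−h1·(2M1+M2)/6=-106/57
seg 2: a=0, c=M2/2=155/57, d=(M3−M2)/(6·1)=-197/114, b=Δ2−h2·(2M2+M3)/6=457/114
seg 3: a=5, c=M3/2=-281/114, d=(M4−M3)/(6·3)=281/1026, b=Δ3−h3·(2M3+M4)/6=81/19
t_q=13/2 → seg 2, τ=1/2; S=0+457/114·τ+155/57·τ²+-197/114·τ³=2251/912

  seg 0: a=3 b=49/114 c=0 d=-29/342
  seg 1: a=2 b=-106/57 c=-29/38 d=397/1026
  seg 2: a=0 b=457/114 c=155/57 d=-197/114
  seg 3: a=5 b=81/19 c=-281/114 d=281/1026
S(13/2) = 2251/912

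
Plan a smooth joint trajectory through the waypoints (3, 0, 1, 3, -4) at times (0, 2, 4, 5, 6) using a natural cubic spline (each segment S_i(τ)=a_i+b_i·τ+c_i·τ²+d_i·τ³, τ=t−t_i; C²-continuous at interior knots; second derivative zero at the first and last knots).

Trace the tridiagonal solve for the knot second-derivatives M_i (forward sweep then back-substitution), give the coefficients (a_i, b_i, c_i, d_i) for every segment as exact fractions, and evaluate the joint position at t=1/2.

Δ: Δ0=-3/2, Δ1=1/2, Δ2=2, Δ3=-7
row 1: diag=8, rhs=12; c'=1/4, d'=3/2
row 2: denom=6−2·1/4=11/2; d'=(9−2·3/2)/(11/2)=12/11
row 3: denom=4−1·2/11=42/11; d'=(-54−1·12/11)/(42/11)=-101/7
back: M3=-101/7
back: M2=12/11−2/11·-101/7=26/7
back: M1=3/2−1/4·26/7=4/7
M: M0=0, M1=4/7, M2=26/7, M3=-101/7, M4=0
seg 0: a=3, c=M0/2=0, d=(M1−M0)/(6·2)=1/21, b=Δ0−h0·(2M0+M1)/6=-71/42
seg 1: a=0, c=M1/2=2/7, d=(M2−M1)/(6·2)=11/42, b=Δ1−h1·(2M1+M2)/6=-47/42
seg 2: a=1, c=M2/2=13/7, d=(M3−M2)/(6·1)=-127/42, b=Δ2−h2·(2M2+M3)/6=19/6
seg 3: a=3, c=M3/2=-101/14, d=(M4−M3)/(6·1)=101/42, b=Δ3−h3·(2M3+M4)/6=-46/21
t_q=1/2 → seg 0, τ=1/2; S=3+-71/42·τ+0·τ²+1/21·τ³=121/56

  seg 0: a=3 b=-71/42 c=0 d=1/21
  seg 1: a=0 b=-47/42 c=2/7 d=11/42
  seg 2: a=1 b=19/6 c=13/7 d=-127/42
  seg 3: a=3 b=-46/21 c=-101/14 d=101/42
S(1/2) = 121/56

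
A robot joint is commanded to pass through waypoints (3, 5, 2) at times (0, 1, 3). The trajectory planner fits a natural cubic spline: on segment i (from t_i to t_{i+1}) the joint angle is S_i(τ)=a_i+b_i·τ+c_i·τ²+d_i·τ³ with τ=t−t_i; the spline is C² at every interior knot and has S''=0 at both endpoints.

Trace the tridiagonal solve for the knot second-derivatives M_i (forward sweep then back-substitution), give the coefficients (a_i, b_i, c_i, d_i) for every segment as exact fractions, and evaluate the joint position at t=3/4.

Δ: Δ0=2, Δ1=-3/2
row 1: diag=6, rhs=-21; c'=1/3, d'=-7/2
back: M1=-7/2
M: M0=0, M1=-7/2, M2=0
seg 0: a=3, c=M0/2=0, d=(M1−M0)/(6·1)=-7/12, b=Δ0−h0·(2M0+M1)/6=31/12
seg 1: a=5, c=M1/2=-7/4, d=(M2−M1)/(6·2)=7/24, b=Δ1−h1·(2M1+M2)/6=5/6
t_q=3/4 → seg 0, τ=3/4; S=3+31/12·τ+0·τ²+-7/12·τ³=1201/256

  seg 0: a=3 b=31/12 c=0 d=-7/12
  seg 1: a=5 b=5/6 c=-7/4 d=7/24
S(3/4) = 1201/256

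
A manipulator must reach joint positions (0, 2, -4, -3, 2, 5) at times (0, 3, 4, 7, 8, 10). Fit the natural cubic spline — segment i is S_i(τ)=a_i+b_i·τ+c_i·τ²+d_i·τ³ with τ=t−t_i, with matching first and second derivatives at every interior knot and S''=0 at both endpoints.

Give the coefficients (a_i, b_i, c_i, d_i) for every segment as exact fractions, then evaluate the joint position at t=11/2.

  seg 0: a=0 b=17471/5058 c=0 d=-14099/45522
  seg 1: a=2 b=-12413/2529 c=-14099/5058 d=953/562
  seg 2: a=-4 b=-27293/5058 c=5816/2529 d=-5917/45522
  seg 3: a=-3 b=12374/2529 c=635/562 d=-5173/5058
  seg 4: a=2 b=20659/5058 c=-1634/843 d=817/2529
S(11/2) = -33083/4496

Δ: Δ0=2/3, Δ1=-6, Δ2=1/3, Δ3=5, Δ4=3/2
row 1: diag=8, rhs=-40; c'=1/8, d'=-5
row 2: denom=8−1·1/8=63/8; d'=(38−1·-5)/(63/8)=344/63
row 3: denom=8−3·8/21=48/7; d'=(28−3·344/63)/(48/7)=61/36
row 4: denom=6−1·7/48=281/48; d'=(-21−1·61/36)/(281/48)=-3268/843
back: M4=-3268/843
back: M3=61/36−7/48·-3268/843=635/281
back: M2=344/63−8/21·635/281=11632/2529
back: M1=-5−1/8·11632/2529=-14099/2529
M: M0=0, M1=-14099/2529, M2=11632/2529, M3=635/281, M4=-3268/843, M5=0
seg 0: a=0, c=M0/2=0, d=(M1−M0)/(6·3)=-14099/45522, b=Δ0−h0·(2M0+M1)/6=17471/5058
seg 1: a=2, c=M1/2=-14099/5058, d=(M2−M1)/(6·1)=953/562, b=Δ1−h1·(2M1+M2)/6=-12413/2529
seg 2: a=-4, c=M2/2=5816/2529, d=(M3−M2)/(6·3)=-5917/45522, b=Δ2−h2·(2M2+M3)/6=-27293/5058
seg 3: a=-3, c=M3/2=635/562, d=(M4−M3)/(6·1)=-5173/5058, b=Δ3−h3·(2M3+M4)/6=12374/2529
seg 4: a=2, c=M4/2=-1634/843, d=(M5−M4)/(6·2)=817/2529, b=Δ4−h4·(2M4+M5)/6=20659/5058
t_q=11/2 → seg 2, τ=3/2; S=-4+-27293/5058·τ+5816/2529·τ²+-5917/45522·τ³=-33083/4496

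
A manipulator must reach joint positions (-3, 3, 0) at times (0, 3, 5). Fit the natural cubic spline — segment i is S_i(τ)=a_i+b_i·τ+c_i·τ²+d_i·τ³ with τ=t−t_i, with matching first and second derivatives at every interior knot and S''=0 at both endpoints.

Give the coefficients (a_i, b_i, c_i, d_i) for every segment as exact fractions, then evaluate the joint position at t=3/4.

  seg 0: a=-3 b=61/20 c=0 d=-7/60
  seg 1: a=3 b=-1/10 c=-21/20 d=7/40
S(3/4) = -195/256

Δ: Δ0=2, Δ1=-3/2
row 1: diag=10, rhs=-21; c'=1/5, d'=-21/10
back: M1=-21/10
M: M0=0, M1=-21/10, M2=0
seg 0: a=-3, c=M0/2=0, d=(M1−M0)/(6·3)=-7/60, b=Δ0−h0·(2M0+M1)/6=61/20
seg 1: a=3, c=M1/2=-21/20, d=(M2−M1)/(6·2)=7/40, b=Δ1−h1·(2M1+M2)/6=-1/10
t_q=3/4 → seg 0, τ=3/4; S=-3+61/20·τ+0·τ²+-7/60·τ³=-195/256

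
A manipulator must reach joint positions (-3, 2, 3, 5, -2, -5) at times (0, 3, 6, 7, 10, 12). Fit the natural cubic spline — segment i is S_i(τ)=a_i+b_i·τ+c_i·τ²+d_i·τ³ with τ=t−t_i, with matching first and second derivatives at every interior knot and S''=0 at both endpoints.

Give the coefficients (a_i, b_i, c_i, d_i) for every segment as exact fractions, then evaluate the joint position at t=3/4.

  seg 0: a=-3 b=9203/4038 c=0 d=-2473/36342
  seg 1: a=2 b=892/2019 c=-2473/4038 d=2327/12114
  seg 2: a=3 b=7889/4038 c=2254/2019 d=-4321/4038
  seg 3: a=5 b=657/673 c=-8455/4038 d=12001/36342
  seg 4: a=-2 b=-3595/1346 c=591/673 d=-197/1346
S(3/4) = -113657/86144

Δ: Δ0=5/3, Δ1=1/3, Δ2=2, Δ3=-7/3, Δ4=-3/2
row 1: diag=12, rhs=-8; c'=1/4, d'=-2/3
row 2: denom=8−3·1/4=29/4; d'=(10−3·-2/3)/(29/4)=48/29
row 3: denom=8−1·4/29=228/29; d'=(-26−1·48/29)/(228/29)=-401/114
row 4: denom=10−3·29/76=673/76; d'=(5−3·-401/114)/(673/76)=1182/673
back: M4=1182/673
back: M3=-401/114−29/76·1182/673=-8455/2019
back: M2=48/29−4/29·-8455/2019=4508/2019
back: M1=-2/3−1/4·4508/2019=-2473/2019
M: M0=0, M1=-2473/2019, M2=4508/2019, M3=-8455/2019, M4=1182/673, M5=0
seg 0: a=-3, c=M0/2=0, d=(M1−M0)/(6·3)=-2473/36342, b=Δ0−h0·(2M0+M1)/6=9203/4038
seg 1: a=2, c=M1/2=-2473/4038, d=(M2−M1)/(6·3)=2327/12114, b=Δ1−h1·(2M1+M2)/6=892/2019
seg 2: a=3, c=M2/2=2254/2019, d=(M3−M2)/(6·1)=-4321/4038, b=Δ2−h2·(2M2+M3)/6=7889/4038
seg 3: a=5, c=M3/2=-8455/4038, d=(M4−M3)/(6·3)=12001/36342, b=Δ3−h3·(2M3+M4)/6=657/673
seg 4: a=-2, c=M4/2=591/673, d=(M5−M4)/(6·2)=-197/1346, b=Δ4−h4·(2M4+M5)/6=-3595/1346
t_q=3/4 → seg 0, τ=3/4; S=-3+9203/4038·τ+0·τ²+-2473/36342·τ³=-113657/86144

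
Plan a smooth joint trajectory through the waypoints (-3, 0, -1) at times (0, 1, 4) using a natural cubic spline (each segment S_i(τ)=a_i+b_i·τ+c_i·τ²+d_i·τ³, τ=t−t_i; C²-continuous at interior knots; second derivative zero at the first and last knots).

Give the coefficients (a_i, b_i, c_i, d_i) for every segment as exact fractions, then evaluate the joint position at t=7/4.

  seg 0: a=-3 b=41/12 c=0 d=-5/12
  seg 1: a=0 b=13/6 c=-5/4 d=5/36
S(7/4) = 251/256

Δ: Δ0=3, Δ1=-1/3
row 1: diag=8, rhs=-20; c'=3/8, d'=-5/2
back: M1=-5/2
M: M0=0, M1=-5/2, M2=0
seg 0: a=-3, c=M0/2=0, d=(M1−M0)/(6·1)=-5/12, b=Δ0−h0·(2M0+M1)/6=41/12
seg 1: a=0, c=M1/2=-5/4, d=(M2−M1)/(6·3)=5/36, b=Δ1−h1·(2M1+M2)/6=13/6
t_q=7/4 → seg 1, τ=3/4; S=0+13/6·τ+-5/4·τ²+5/36·τ³=251/256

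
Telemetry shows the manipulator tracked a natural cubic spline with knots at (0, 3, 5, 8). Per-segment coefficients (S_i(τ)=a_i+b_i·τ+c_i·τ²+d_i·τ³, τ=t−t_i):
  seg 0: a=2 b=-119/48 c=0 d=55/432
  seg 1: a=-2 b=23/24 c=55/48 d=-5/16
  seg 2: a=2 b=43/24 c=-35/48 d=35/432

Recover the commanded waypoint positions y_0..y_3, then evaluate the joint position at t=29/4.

y_0=2 y_1=-2 y_2=2 y_3=3
S(29/4) = 3341/1024

y_0 = S_0(0) = a_0 = 2
y_1 = S_1(0) = a_1 = -2
y_2 = S_2(0) = a_2 = 2
y_3 = S_2(3) = 3
t_q=29/4 is in segment 2 (τ=9/4); S_2(τ)=3341/1024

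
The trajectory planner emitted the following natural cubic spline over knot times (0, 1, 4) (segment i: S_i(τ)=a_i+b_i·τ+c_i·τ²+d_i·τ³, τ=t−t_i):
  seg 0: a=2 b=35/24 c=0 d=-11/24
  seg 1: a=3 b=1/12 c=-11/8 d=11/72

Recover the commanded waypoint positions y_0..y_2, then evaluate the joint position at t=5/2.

y_0 = S_0(0) = a_0 = 2
y_1 = S_1(0) = a_1 = 3
y_2 = S_1(3) = -5
t_q=5/2 is in segment 1 (τ=3/2); S_1(τ)=35/64

y_0=2 y_1=3 y_2=-5
S(5/2) = 35/64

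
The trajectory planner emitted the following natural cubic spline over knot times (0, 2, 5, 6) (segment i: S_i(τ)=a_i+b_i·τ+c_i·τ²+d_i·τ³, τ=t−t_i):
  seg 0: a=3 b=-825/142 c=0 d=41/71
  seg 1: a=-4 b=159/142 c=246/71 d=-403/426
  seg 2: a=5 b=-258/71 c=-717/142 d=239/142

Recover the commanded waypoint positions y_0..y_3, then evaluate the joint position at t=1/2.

y_0=3 y_1=-4 y_2=5 y_3=-2
S(1/2) = 95/568

y_0 = S_0(0) = a_0 = 3
y_1 = S_1(0) = a_1 = -4
y_2 = S_2(0) = a_2 = 5
y_3 = S_2(1) = -2
t_q=1/2 is in segment 0 (τ=1/2); S_0(τ)=95/568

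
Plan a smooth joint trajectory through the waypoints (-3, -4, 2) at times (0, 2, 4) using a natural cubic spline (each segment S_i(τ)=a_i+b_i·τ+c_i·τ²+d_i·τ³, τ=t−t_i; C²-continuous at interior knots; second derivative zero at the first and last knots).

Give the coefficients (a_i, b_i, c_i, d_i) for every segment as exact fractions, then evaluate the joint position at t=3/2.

Δ: Δ0=-1/2, Δ1=3
row 1: diag=8, rhs=21; c'=1/4, d'=21/8
back: M1=21/8
M: M0=0, M1=21/8, M2=0
seg 0: a=-3, c=M0/2=0, d=(M1−M0)/(6·2)=7/32, b=Δ0−h0·(2M0+M1)/6=-11/8
seg 1: a=-4, c=M1/2=21/16, d=(M2−M1)/(6·2)=-7/32, b=Δ1−h1·(2M1+M2)/6=5/4
t_q=3/2 → seg 0, τ=3/2; S=-3+-11/8·τ+0·τ²+7/32·τ³=-1107/256

  seg 0: a=-3 b=-11/8 c=0 d=7/32
  seg 1: a=-4 b=5/4 c=21/16 d=-7/32
S(3/2) = -1107/256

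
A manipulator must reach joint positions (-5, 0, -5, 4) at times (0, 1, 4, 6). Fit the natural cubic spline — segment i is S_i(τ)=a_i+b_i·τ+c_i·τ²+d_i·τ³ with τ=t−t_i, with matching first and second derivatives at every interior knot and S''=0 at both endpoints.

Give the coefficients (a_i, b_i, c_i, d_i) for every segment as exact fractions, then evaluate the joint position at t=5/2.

Δ: Δ0=5, Δ1=-5/3, Δ2=9/2
row 1: diag=8, rhs=-40; c'=3/8, d'=-5
row 2: denom=10−3·3/8=71/8; d'=(37−3·-5)/(71/8)=416/71
back: M2=416/71
back: M1=-5−3/8·416/71=-511/71
M: M0=0, M1=-511/71, M2=416/71, M3=0
seg 0: a=-5, c=M0/2=0, d=(M1−M0)/(6·1)=-511/426, b=Δ0−h0·(2M0+M1)/6=2641/426
seg 1: a=0, c=M1/2=-511/142, d=(M2−M1)/(6·3)=103/142, b=Δ1−h1·(2M1+M2)/6=554/213
seg 2: a=-5, c=M2/2=208/71, d=(M3−M2)/(6·2)=-104/213, b=Δ2−h2·(2M2+M3)/6=253/426
t_q=5/2 → seg 1, τ=3/2; S=0+554/213·τ+-511/142·τ²+103/142·τ³=-1985/1136

  seg 0: a=-5 b=2641/426 c=0 d=-511/426
  seg 1: a=0 b=554/213 c=-511/142 d=103/142
  seg 2: a=-5 b=253/426 c=208/71 d=-104/213
S(5/2) = -1985/1136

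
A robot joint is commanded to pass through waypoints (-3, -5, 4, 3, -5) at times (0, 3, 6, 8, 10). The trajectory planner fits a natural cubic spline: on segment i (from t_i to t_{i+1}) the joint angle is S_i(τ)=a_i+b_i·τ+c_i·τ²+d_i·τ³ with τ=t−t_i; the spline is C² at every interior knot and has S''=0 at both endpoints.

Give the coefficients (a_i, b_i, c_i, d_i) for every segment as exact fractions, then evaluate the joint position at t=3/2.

Δ: Δ0=-2/3, Δ1=3, Δ2=-1/2, Δ3=-4
row 1: diag=12, rhs=22; c'=1/4, d'=11/6
row 2: denom=10−3·1/4=37/4; d'=(-21−3·11/6)/(37/4)=-106/37
row 3: denom=8−2·8/37=280/37; d'=(-21−2·-106/37)/(280/37)=-113/56
back: M3=-113/56
back: M2=-106/37−8/37·-113/56=-17/7
back: M1=11/6−1/4·-17/7=205/84
M: M0=0, M1=205/84, M2=-17/7, M3=-113/56, M4=0
seg 0: a=-3, c=M0/2=0, d=(M1−M0)/(6·3)=205/1512, b=Δ0−h0·(2M0+M1)/6=-317/168
seg 1: a=-5, c=M1/2=205/168, d=(M2−M1)/(6·3)=-409/1512, b=Δ1−h1·(2M1+M2)/6=149/84
seg 2: a=4, c=M2/2=-17/14, d=(M3−M2)/(6·2)=23/672, b=Δ2−h2·(2M2+M3)/6=43/24
seg 3: a=3, c=M3/2=-113/112, d=(M4−M3)/(6·2)=113/672, b=Δ3−h3·(2M3+M4)/6=-223/84
t_q=3/2 → seg 0, τ=3/2; S=-3+-317/168·τ+0·τ²+205/1512·τ³=-2407/448

  seg 0: a=-3 b=-317/168 c=0 d=205/1512
  seg 1: a=-5 b=149/84 c=205/168 d=-409/1512
  seg 2: a=4 b=43/24 c=-17/14 d=23/672
  seg 3: a=3 b=-223/84 c=-113/112 d=113/672
S(3/2) = -2407/448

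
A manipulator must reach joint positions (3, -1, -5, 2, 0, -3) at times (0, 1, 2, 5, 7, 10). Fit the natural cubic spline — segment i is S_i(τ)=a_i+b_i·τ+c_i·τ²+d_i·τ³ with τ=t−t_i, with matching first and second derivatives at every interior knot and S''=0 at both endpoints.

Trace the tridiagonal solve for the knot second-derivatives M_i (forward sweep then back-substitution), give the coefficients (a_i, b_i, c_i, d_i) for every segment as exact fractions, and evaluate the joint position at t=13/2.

Δ: Δ0=-4, Δ1=-4, Δ2=7/3, Δ3=-1, Δ4=-1
row 1: diag=4, rhs=0; c'=1/4, d'=0
row 2: denom=8−1·1/4=31/4; d'=(38−1·0)/(31/4)=152/31
row 3: denom=10−3·12/31=274/31; d'=(-20−3·152/31)/(274/31)=-538/137
row 4: denom=10−2·31/137=1308/137; d'=(0−2·-538/137)/(1308/137)=269/327
back: M4=269/327
back: M3=-538/137−31/137·269/327=-1345/327
back: M2=152/31−12/31·-1345/327=708/109
back: M1=0−1/4·708/109=-177/109
M: M0=0, M1=-177/109, M2=708/109, M3=-1345/327, M4=269/327, M5=0
seg 0: a=3, c=M0/2=0, d=(M1−M0)/(6·1)=-59/218, b=Δ0−h0·(2M0+M1)/6=-813/218
seg 1: a=-1, c=M1/2=-177/218, d=(M2−M1)/(6·1)=295/218, b=Δ1−h1·(2M1+M2)/6=-495/109
seg 2: a=-5, c=M2/2=354/109, d=(M3−M2)/(6·3)=-3469/5886, b=Δ2−h2·(2M2+M3)/6=-459/218
seg 3: a=2, c=M3/2=-1345/654, d=(M4−M3)/(6·2)=269/654, b=Δ3−h3·(2M3+M4)/6=160/109
seg 4: a=0, c=M4/2=269/654, d=(M5−M4)/(6·3)=-269/5886, b=Δ4−h4·(2M4+M5)/6=-596/327
t_q=13/2 → seg 3, τ=3/2; S=2+160/109·τ+-1345/654·τ²+269/654·τ³=1679/1744

  seg 0: a=3 b=-813/218 c=0 d=-59/218
  seg 1: a=-1 b=-495/109 c=-177/218 d=295/218
  seg 2: a=-5 b=-459/218 c=354/109 d=-3469/5886
  seg 3: a=2 b=160/109 c=-1345/654 d=269/654
  seg 4: a=0 b=-596/327 c=269/654 d=-269/5886
S(13/2) = 1679/1744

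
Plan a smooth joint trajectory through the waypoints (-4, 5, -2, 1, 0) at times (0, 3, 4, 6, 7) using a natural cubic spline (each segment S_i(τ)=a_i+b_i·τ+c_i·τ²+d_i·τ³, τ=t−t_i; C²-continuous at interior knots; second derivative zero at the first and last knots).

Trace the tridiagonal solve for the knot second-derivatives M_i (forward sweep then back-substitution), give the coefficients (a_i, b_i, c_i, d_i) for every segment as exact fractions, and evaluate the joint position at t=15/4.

  seg 0: a=-4 b=939/125 c=0 d=-188/375
  seg 1: a=5 b=-753/125 c=-564/125 d=442/125
  seg 2: a=-2 b=-111/25 c=762/125 d=-1563/1000
  seg 3: a=1 b=297/250 c=-1641/500 d=547/500
S(15/4) = -2257/4000

Δ: Δ0=3, Δ1=-7, Δ2=3/2, Δ3=-1
row 1: diag=8, rhs=-60; c'=1/8, d'=-15/2
row 2: denom=6−1·1/8=47/8; d'=(51−1·-15/2)/(47/8)=468/47
row 3: denom=6−2·16/47=250/47; d'=(-15−2·468/47)/(250/47)=-1641/250
back: M3=-1641/250
back: M2=468/47−16/47·-1641/250=1524/125
back: M1=-15/2−1/8·1524/125=-1128/125
M: M0=0, M1=-1128/125, M2=1524/125, M3=-1641/250, M4=0
seg 0: a=-4, c=M0/2=0, d=(M1−M0)/(6·3)=-188/375, b=Δ0−h0·(2M0+M1)/6=939/125
seg 1: a=5, c=M1/2=-564/125, d=(M2−M1)/(6·1)=442/125, b=Δ1−h1·(2M1+M2)/6=-753/125
seg 2: a=-2, c=M2/2=762/125, d=(M3−M2)/(6·2)=-1563/1000, b=Δ2−h2·(2M2+M3)/6=-111/25
seg 3: a=1, c=M3/2=-1641/500, d=(M4−M3)/(6·1)=547/500, b=Δ3−h3·(2M3+M4)/6=297/250
t_q=15/4 → seg 1, τ=3/4; S=5+-753/125·τ+-564/125·τ²+442/125·τ³=-2257/4000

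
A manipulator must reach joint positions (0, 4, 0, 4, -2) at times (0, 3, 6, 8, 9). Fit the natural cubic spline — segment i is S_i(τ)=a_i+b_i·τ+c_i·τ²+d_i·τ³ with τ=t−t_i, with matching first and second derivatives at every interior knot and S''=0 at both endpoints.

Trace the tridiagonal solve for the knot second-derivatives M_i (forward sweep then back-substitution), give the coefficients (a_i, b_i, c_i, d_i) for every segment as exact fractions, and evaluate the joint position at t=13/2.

Δ: Δ0=4/3, Δ1=-4/3, Δ2=2, Δ3=-6
row 1: diag=12, rhs=-16; c'=1/4, d'=-4/3
row 2: denom=10−3·1/4=37/4; d'=(20−3·-4/3)/(37/4)=96/37
row 3: denom=6−2·8/37=206/37; d'=(-48−2·96/37)/(206/37)=-984/103
back: M3=-984/103
back: M2=96/37−8/37·-984/103=480/103
back: M1=-4/3−1/4·480/103=-772/309
M: M0=0, M1=-772/309, M2=480/103, M3=-984/103, M4=0
seg 0: a=0, c=M0/2=0, d=(M1−M0)/(6·3)=-386/2781, b=Δ0−h0·(2M0+M1)/6=266/103
seg 1: a=4, c=M1/2=-386/309, d=(M2−M1)/(6·3)=1106/2781, b=Δ1−h1·(2M1+M2)/6=-120/103
seg 2: a=0, c=M2/2=240/103, d=(M3−M2)/(6·2)=-122/103, b=Δ2−h2·(2M2+M3)/6=214/103
seg 3: a=4, c=M3/2=-492/103, d=(M4−M3)/(6·1)=164/103, b=Δ3−h3·(2M3+M4)/6=-290/103
t_q=13/2 → seg 2, τ=1/2; S=0+214/103·τ+240/103·τ²+-122/103·τ³=607/412

  seg 0: a=0 b=266/103 c=0 d=-386/2781
  seg 1: a=4 b=-120/103 c=-386/309 d=1106/2781
  seg 2: a=0 b=214/103 c=240/103 d=-122/103
  seg 3: a=4 b=-290/103 c=-492/103 d=164/103
S(13/2) = 607/412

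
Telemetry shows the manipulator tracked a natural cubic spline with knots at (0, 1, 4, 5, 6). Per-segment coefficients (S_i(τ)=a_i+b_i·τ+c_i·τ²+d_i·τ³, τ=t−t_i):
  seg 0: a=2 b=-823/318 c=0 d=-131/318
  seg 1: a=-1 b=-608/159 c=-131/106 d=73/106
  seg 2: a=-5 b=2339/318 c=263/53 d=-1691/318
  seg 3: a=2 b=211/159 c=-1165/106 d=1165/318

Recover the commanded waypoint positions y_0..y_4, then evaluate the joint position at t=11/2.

y_0=2 y_1=-1 y_2=-5 y_3=2 y_4=-4
S(11/2) = 317/848

y_0 = S_0(0) = a_0 = 2
y_1 = S_1(0) = a_1 = -1
y_2 = S_2(0) = a_2 = -5
y_3 = S_3(0) = a_3 = 2
y_4 = S_3(1) = -4
t_q=11/2 is in segment 3 (τ=1/2); S_3(τ)=317/848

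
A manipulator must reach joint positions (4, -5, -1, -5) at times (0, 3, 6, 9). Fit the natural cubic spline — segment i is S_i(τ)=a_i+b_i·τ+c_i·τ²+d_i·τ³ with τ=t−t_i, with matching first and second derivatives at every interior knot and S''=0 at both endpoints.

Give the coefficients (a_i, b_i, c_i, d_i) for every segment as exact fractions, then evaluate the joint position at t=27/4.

Δ: Δ0=-3, Δ1=4/3, Δ2=-4/3
row 1: diag=12, rhs=26; c'=1/4, d'=13/6
row 2: denom=12−3·1/4=45/4; d'=(-16−3·13/6)/(45/4)=-2
back: M2=-2
back: M1=13/6−1/4·-2=8/3
M: M0=0, M1=8/3, M2=-2, M3=0
seg 0: a=4, c=M0/2=0, d=(M1−M0)/(6·3)=4/27, b=Δ0−h0·(2M0+M1)/6=-13/3
seg 1: a=-5, c=M1/2=4/3, d=(M2−M1)/(6·3)=-7/27, b=Δ1−h1·(2M1+M2)/6=-1/3
seg 2: a=-1, c=M2/2=-1, d=(M3−M2)/(6·3)=1/9, b=Δ2−h2·(2M2+M3)/6=2/3
t_q=27/4 → seg 2, τ=3/4; S=-1+2/3·τ+-1·τ²+1/9·τ³=-65/64

  seg 0: a=4 b=-13/3 c=0 d=4/27
  seg 1: a=-5 b=-1/3 c=4/3 d=-7/27
  seg 2: a=-1 b=2/3 c=-1 d=1/9
S(27/4) = -65/64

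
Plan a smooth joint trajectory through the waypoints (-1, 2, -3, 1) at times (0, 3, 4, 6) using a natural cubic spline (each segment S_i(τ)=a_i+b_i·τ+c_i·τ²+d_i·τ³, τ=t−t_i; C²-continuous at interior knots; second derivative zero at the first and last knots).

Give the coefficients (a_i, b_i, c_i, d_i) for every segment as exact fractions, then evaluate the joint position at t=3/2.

  seg 0: a=-1 b=176/47 c=0 d=-43/141
  seg 1: a=2 b=-211/47 c=-129/47 d=105/47
  seg 2: a=-3 b=-154/47 c=186/47 d=-31/47
S(3/2) = 1349/376

Δ: Δ0=1, Δ1=-5, Δ2=2
row 1: diag=8, rhs=-36; c'=1/8, d'=-9/2
row 2: denom=6−1·1/8=47/8; d'=(42−1·-9/2)/(47/8)=372/47
back: M2=372/47
back: M1=-9/2−1/8·372/47=-258/47
M: M0=0, M1=-258/47, M2=372/47, M3=0
seg 0: a=-1, c=M0/2=0, d=(M1−M0)/(6·3)=-43/141, b=Δ0−h0·(2M0+M1)/6=176/47
seg 1: a=2, c=M1/2=-129/47, d=(M2−M1)/(6·1)=105/47, b=Δ1−h1·(2M1+M2)/6=-211/47
seg 2: a=-3, c=M2/2=186/47, d=(M3−M2)/(6·2)=-31/47, b=Δ2−h2·(2M2+M3)/6=-154/47
t_q=3/2 → seg 0, τ=3/2; S=-1+176/47·τ+0·τ²+-43/141·τ³=1349/376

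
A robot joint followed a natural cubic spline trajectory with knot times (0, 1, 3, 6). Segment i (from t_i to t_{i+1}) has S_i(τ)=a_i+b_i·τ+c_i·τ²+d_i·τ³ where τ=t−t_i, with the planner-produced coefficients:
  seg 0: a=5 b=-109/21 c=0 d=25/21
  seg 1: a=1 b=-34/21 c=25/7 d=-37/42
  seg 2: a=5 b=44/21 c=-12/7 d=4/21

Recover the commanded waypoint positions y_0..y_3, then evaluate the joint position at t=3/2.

y_0=5 y_1=1 y_2=5 y_3=1
S(3/2) = 109/112

y_0 = S_0(0) = a_0 = 5
y_1 = S_1(0) = a_1 = 1
y_2 = S_2(0) = a_2 = 5
y_3 = S_2(3) = 1
t_q=3/2 is in segment 1 (τ=1/2); S_1(τ)=109/112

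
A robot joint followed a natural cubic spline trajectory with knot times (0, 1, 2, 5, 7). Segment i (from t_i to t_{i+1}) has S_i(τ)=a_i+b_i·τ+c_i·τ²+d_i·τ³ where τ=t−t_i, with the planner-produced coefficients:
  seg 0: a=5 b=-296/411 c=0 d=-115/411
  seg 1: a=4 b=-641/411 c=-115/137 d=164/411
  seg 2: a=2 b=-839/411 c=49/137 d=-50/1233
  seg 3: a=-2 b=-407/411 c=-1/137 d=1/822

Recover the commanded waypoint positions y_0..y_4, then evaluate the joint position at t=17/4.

y_0=5 y_1=4 y_2=2 y_3=-2 y_4=-4
S(17/4) = -5455/4384

y_0 = S_0(0) = a_0 = 5
y_1 = S_1(0) = a_1 = 4
y_2 = S_2(0) = a_2 = 2
y_3 = S_3(0) = a_3 = -2
y_4 = S_3(2) = -4
t_q=17/4 is in segment 2 (τ=9/4); S_2(τ)=-5455/4384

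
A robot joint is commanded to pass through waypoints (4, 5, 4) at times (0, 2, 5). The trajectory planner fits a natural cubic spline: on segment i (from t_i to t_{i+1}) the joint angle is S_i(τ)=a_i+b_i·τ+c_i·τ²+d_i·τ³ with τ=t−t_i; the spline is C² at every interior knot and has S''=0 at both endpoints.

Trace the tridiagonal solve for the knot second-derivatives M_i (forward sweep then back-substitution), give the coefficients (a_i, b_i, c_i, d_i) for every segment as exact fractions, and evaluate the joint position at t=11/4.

Δ: Δ0=1/2, Δ1=-1/3
row 1: diag=10, rhs=-5; c'=3/10, d'=-1/2
back: M1=-1/2
M: M0=0, M1=-1/2, M2=0
seg 0: a=4, c=M0/2=0, d=(M1−M0)/(6·2)=-1/24, b=Δ0−h0·(2M0+M1)/6=2/3
seg 1: a=5, c=M1/2=-1/4, d=(M2−M1)/(6·3)=1/36, b=Δ1−h1·(2M1+M2)/6=1/6
t_q=11/4 → seg 1, τ=3/4; S=5+1/6·τ+-1/4·τ²+1/36·τ³=1279/256

  seg 0: a=4 b=2/3 c=0 d=-1/24
  seg 1: a=5 b=1/6 c=-1/4 d=1/36
S(11/4) = 1279/256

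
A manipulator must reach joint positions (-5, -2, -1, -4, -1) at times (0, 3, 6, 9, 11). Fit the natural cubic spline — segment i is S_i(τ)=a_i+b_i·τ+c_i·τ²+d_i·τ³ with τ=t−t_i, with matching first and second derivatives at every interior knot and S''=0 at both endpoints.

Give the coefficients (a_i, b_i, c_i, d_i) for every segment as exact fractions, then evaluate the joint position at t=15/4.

Δ: Δ0=1, Δ1=1/3, Δ2=-1, Δ3=3/2
row 1: diag=12, rhs=-4; c'=1/4, d'=-1/3
row 2: denom=12−3·1/4=45/4; d'=(-8−3·-1/3)/(45/4)=-28/45
row 3: denom=10−3·4/15=46/5; d'=(15−3·-28/45)/(46/5)=11/6
back: M3=11/6
back: M2=-28/45−4/15·11/6=-10/9
back: M1=-1/3−1/4·-10/9=-1/18
M: M0=0, M1=-1/18, M2=-10/9, M3=11/6, M4=0
seg 0: a=-5, c=M0/2=0, d=(M1−M0)/(6·3)=-1/324, b=Δ0−h0·(2M0+M1)/6=37/36
seg 1: a=-2, c=M1/2=-1/36, d=(M2−M1)/(6·3)=-19/324, b=Δ1−h1·(2M1+M2)/6=17/18
seg 2: a=-1, c=M2/2=-5/9, d=(M3−M2)/(6·3)=53/324, b=Δ2−h2·(2M2+M3)/6=-29/36
seg 3: a=-4, c=M3/2=11/12, d=(M4−M3)/(6·2)=-11/72, b=Δ3−h3·(2M3+M4)/6=5/18
t_q=15/4 → seg 1, τ=3/4; S=-2+17/18·τ+-1/36·τ²+-19/324·τ³=-341/256

  seg 0: a=-5 b=37/36 c=0 d=-1/324
  seg 1: a=-2 b=17/18 c=-1/36 d=-19/324
  seg 2: a=-1 b=-29/36 c=-5/9 d=53/324
  seg 3: a=-4 b=5/18 c=11/12 d=-11/72
S(15/4) = -341/256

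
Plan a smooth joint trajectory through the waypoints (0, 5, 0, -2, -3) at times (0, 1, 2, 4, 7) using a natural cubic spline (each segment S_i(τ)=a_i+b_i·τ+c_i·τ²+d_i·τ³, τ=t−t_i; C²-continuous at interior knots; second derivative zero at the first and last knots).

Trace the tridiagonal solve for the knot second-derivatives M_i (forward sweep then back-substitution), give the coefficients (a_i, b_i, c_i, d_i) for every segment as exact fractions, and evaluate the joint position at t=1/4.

Δ: Δ0=5, Δ1=-5, Δ2=-1, Δ3=-1/3
row 1: diag=4, rhs=-60; c'=1/4, d'=-15
row 2: denom=6−1·1/4=23/4; d'=(24−1·-15)/(23/4)=156/23
row 3: denom=10−2·8/23=214/23; d'=(4−2·156/23)/(214/23)=-110/107
back: M3=-110/107
back: M2=156/23−8/23·-110/107=764/107
back: M1=-15−1/4·764/107=-1796/107
M: M0=0, M1=-1796/107, M2=764/107, M3=-110/107, M4=0
seg 0: a=0, c=M0/2=0, d=(M1−M0)/(6·1)=-898/321, b=Δ0−h0·(2M0+M1)/6=2503/321
seg 1: a=5, c=M1/2=-898/107, d=(M2−M1)/(6·1)=1280/321, b=Δ1−h1·(2M1+M2)/6=-191/321
seg 2: a=0, c=M2/2=382/107, d=(M3−M2)/(6·2)=-437/642, b=Δ2−h2·(2M2+M3)/6=-1739/321
seg 3: a=-2, c=M3/2=-55/107, d=(M4−M3)/(6·3)=55/963, b=Δ3−h3·(2M3+M4)/6=223/321
t_q=1/4 → seg 0, τ=1/4; S=0+2503/321·τ+0·τ²+-898/321·τ³=6525/3424

  seg 0: a=0 b=2503/321 c=0 d=-898/321
  seg 1: a=5 b=-191/321 c=-898/107 d=1280/321
  seg 2: a=0 b=-1739/321 c=382/107 d=-437/642
  seg 3: a=-2 b=223/321 c=-55/107 d=55/963
S(1/4) = 6525/3424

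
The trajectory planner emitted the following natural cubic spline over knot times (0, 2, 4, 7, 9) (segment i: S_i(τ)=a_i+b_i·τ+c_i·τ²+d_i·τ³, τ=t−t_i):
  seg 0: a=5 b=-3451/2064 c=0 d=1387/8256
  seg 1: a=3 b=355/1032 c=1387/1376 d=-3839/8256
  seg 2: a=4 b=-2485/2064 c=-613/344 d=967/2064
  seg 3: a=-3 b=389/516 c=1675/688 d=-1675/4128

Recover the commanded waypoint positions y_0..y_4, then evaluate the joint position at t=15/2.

y_0=5 y_1=3 y_2=4 y_3=-3 y_4=5
S(15/2) = -22733/11008

y_0 = S_0(0) = a_0 = 5
y_1 = S_1(0) = a_1 = 3
y_2 = S_2(0) = a_2 = 4
y_3 = S_3(0) = a_3 = -3
y_4 = S_3(2) = 5
t_q=15/2 is in segment 3 (τ=1/2); S_3(τ)=-22733/11008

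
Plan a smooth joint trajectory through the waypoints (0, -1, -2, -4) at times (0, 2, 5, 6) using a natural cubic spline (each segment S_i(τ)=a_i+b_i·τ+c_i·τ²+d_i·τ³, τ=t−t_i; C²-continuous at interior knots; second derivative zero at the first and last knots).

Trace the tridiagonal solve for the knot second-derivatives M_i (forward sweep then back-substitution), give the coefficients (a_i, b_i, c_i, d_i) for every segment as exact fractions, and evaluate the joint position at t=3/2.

  seg 0: a=0 b=-289/426 c=0 d=19/426
  seg 1: a=-1 b=-61/426 c=19/71 d=-47/426
  seg 2: a=-2 b=-323/213 c=-103/142 d=103/426
S(3/2) = -985/1136

Δ: Δ0=-1/2, Δ1=-1/3, Δ2=-2
row 1: diag=10, rhs=1; c'=3/10, d'=1/10
row 2: denom=8−3·3/10=71/10; d'=(-10−3·1/10)/(71/10)=-103/71
back: M2=-103/71
back: M1=1/10−3/10·-103/71=38/71
M: M0=0, M1=38/71, M2=-103/71, M3=0
seg 0: a=0, c=M0/2=0, d=(M1−M0)/(6·2)=19/426, b=Δ0−h0·(2M0+M1)/6=-289/426
seg 1: a=-1, c=M1/2=19/71, d=(M2−M1)/(6·3)=-47/426, b=Δ1−h1·(2M1+M2)/6=-61/426
seg 2: a=-2, c=M2/2=-103/142, d=(M3−M2)/(6·1)=103/426, b=Δ2−h2·(2M2+M3)/6=-323/213
t_q=3/2 → seg 0, τ=3/2; S=0+-289/426·τ+0·τ²+19/426·τ³=-985/1136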